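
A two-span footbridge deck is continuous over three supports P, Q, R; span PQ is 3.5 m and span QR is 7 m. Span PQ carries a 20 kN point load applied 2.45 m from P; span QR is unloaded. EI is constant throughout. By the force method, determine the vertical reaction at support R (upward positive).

Release continuity at Q by inserting a hinge; the redundant is the internal moment M_Q. The primary structure is two simply-supported spans PQ and QR.
Rotations at Q on the released spans (each span's end-slope, ×1/EI):
  span PQ: point load 20 at a = 2.45: Pab(L + a)/(6LEI) = 14.58/EI
  relative rotation θ_0 = (14.58 + 0)/EI = 14.58/EI
A unit hogging moment at Q produces rotation L₁/(3EI) + L₂/(3EI) = 3.5/EI.
Slope continuity at Q: θ_0 = M_Q·3.5/EI, so M_Q = 14.58/3.5 = 4.165 kN·m (hogging).
Span QR, ΣM about R: R_Q^{QR}·7 = 0 + 4.165, so R_Q^{QR} = 0.595 kN and R_R = 0 − 0.595 = -0.595 kN.

R_R = -0.595 kN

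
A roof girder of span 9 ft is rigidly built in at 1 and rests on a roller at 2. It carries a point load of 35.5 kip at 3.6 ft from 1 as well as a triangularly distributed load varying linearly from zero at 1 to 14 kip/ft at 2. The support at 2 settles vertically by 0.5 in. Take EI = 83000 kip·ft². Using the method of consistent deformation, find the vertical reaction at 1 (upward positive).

R_1 = 70.7 kip

Remove the prop at 2; the released (primary) structure is a cantilever built in at 1.
Deflection at 2 on the released cantilever, summing each load's contribution:
  point load 35.5 at a = 3.6: Pa²(3L − a)/(6EI) = 1794/EI
  triangular load, peak 14 at the free end: 11w₀L⁴/(120EI) = 8420/EI
  δ_0 = 10214/EI
Flexibility coefficient — unit upward force at 2: δ_{22} = L³/(3EI) = 243/EI.
With EI = 83000 kip·ft²: δ_0 = 0.12306 ft and δ_{22} = 0.002928 ft/kip.
Compatibility — the beam at 2 must follow the support down by 0.04167 ft: δ_0 − R_2·δ_{22} = 0.04167, so R_2 = (0.12306 − 0.04167)/0.002928 = 27.8 kip.
Vertical equilibrium: R_1 = ΣP − R_2 = 98.5 − 27.8 = 70.7 kip.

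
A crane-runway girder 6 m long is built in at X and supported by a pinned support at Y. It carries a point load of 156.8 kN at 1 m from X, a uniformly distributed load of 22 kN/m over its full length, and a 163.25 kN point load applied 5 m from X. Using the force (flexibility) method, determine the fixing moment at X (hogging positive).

M_X = 298.1 kN·m

Choose R_Y as the redundant. The primary structure is the cantilever fixed at X.
Primary-structure tip deflection at Y by superposition:
  point load 156.8 at a = 1: Pa²(3L − a)/(6EI) = 444.3/EI
  UDL 22: wL⁴/(8EI) = 3564/EI
  point load 163.25 at a = 5: Pa²(3L − a)/(6EI) = 8843/EI
  δ_0 = 12851/EI
Flexibility coefficient — unit upward force at Y: δ_{YY} = L³/(3EI) = 72/EI.
The prop prevents deflection at Y: R_Y = δ_0/δ_{YY} = 12851/72 = 178.5 kN.
Moment equilibrium about X: M_X = Σ(load moments about X) − R_Y·L = 1369 − 178.5×6 = 298.1 kN·m.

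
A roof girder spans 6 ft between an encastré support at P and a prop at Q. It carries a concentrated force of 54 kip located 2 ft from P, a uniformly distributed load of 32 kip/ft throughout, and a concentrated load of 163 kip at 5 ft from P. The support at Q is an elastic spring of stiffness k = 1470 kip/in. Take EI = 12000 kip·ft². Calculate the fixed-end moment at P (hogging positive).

M_P = 294.6 kip·ft

Take the reaction at Q as the redundant and release it; the primary structure is a cantilever fixed at P.
Primary-structure tip deflection at Q by superposition:
  point load 54 at a = 2: Pa²(3L − a)/(6EI) = 576/EI
  UDL 32: wL⁴/(8EI) = 5184/EI
  point load 163 at a = 5: Pa²(3L − a)/(6EI) = 8829/EI
  δ_0 = 14589/EI
Flexibility coefficient — unit upward force at Q: δ_{QQ} = L³/(3EI) = 72/EI.
With EI = 12000 kip·ft²: δ_0 = 1.2158 ft and δ_{QQ} = 0.006 ft/kip.
Compatibility — the spring shortens by R_Q/k under the reaction it provides: δ_0 − R_Q·δ_{QQ} = R_Q/k. With 1/k = 1/(1470×12) ft/kip = 0.000057 ft/kip, R_Q = δ_0 / (δ_{QQ} + 1/k) = 1.2158 / (0.006 + 0.000057) = 200.7 kip.
Moment equilibrium about P: M_P = Σ(load moments about P) − R_Q·L = 1499 − 200.7×6 = 294.6 kip·ft.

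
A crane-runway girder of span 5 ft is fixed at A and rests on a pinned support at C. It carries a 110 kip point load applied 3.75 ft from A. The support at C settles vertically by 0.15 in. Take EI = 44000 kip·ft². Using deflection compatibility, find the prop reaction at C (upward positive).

R_C = 56.41 kip

Remove the prop at C; the released (primary) structure is a cantilever built in at A.
Primary-structure tip deflection at C by superposition:
  point load 110 at a = 3.75: Pa²(3L − a)/(6EI) = 2900/EI
Flexibility coefficient — unit upward force at C: δ_{CC} = L³/(3EI) = 41.67/EI.
With EI = 44000 kip·ft²: δ_0 = 0.065918 ft and δ_{CC} = 0.000947 ft/kip.
Compatibility — the beam at C must follow the support down by 0.0125 ft: δ_0 − R_C·δ_{CC} = 0.0125, so R_C = (0.065918 − 0.0125)/0.000947 = 56.41 kip.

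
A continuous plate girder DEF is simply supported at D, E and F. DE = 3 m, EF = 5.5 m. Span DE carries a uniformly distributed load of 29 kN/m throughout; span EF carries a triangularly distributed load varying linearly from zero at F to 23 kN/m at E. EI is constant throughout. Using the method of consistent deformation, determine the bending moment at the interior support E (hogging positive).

M_E = 41.53 kN·m

Insert a hinge at E; M_E is the redundant, and each span becomes simply supported.
Rotations at E on the released spans (each span's end-slope, ×1/EI):
  span DE: UDL 29: wL³/(24EI) = 32.62/EI
  span EF: triangular load, peak 23: w₀L³/(45EI) = 85.04/EI
  relative rotation θ_0 = (32.62 + 85.04)/EI = 117.7/EI
A unit hogging moment at E produces rotation L₁/(3EI) + L₂/(3EI) = 2.833/EI.
Slope continuity at E: θ_0 = M_E·2.833/EI, so M_E = 117.7/2.833 = 41.53 kN·m (hogging).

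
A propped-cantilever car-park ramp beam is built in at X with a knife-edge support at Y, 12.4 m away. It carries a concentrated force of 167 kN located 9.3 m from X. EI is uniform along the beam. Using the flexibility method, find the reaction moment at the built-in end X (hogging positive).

Take the reaction at Y as the redundant and release it; the primary structure is a cantilever fixed at X.
Free-end deflection of the primary structure under the applied loading (downward +):
  point load 167 at a = 9.3: Pa²(3L − a)/(6EI) = 67164/EI
Flexibility coefficient — unit upward force at Y: δ_{YY} = L³/(3EI) = 635.5/EI.
Compatibility at Y: δ_0 − R_Y·δ_{YY} = 0, so R_Y = 67164/635.5 = 105.7 kN.
Moment equilibrium about X: M_X = Σ(load moments about X) − R_Y·L = 1553 − 105.7×12.4 = 242.7 kN·m.

M_X = 242.7 kN·m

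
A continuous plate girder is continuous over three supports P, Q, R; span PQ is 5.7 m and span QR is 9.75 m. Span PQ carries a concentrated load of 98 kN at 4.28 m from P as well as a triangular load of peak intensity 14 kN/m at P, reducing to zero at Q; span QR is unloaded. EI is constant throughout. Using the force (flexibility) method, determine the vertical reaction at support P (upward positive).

R_P = 43.38 kN

Insert a hinge at Q; M_Q is the redundant, and each span becomes simply supported.
End slopes at the hinge Q, treating each span as simply supported:
  span PQ: point load 98 at a = 4.28: Pab(L + a)/(6LEI) = 173.8/EI
  span PQ: triangular load, peak 14: 7w₀L³/(360EI) = 50.41/EI
  relative rotation θ_0 = (224.2 + 0)/EI = 224.2/EI
A unit hogging moment at Q produces rotation L₁/(3EI) + L₂/(3EI) = 5.15/EI.
Compatibility: M_Q·(L₁+L₂)/(3EI) = θ_0, giving M_Q = 43.54 kN·m (hogging).
Span PQ, ΣM about P with M_Q applied at Q: R_Q^{PQ}·5.7 = 495.2 + 43.54, so R_Q^{PQ} = 94.52 kN and R_P = 137.9 − 94.52 = 43.38 kN.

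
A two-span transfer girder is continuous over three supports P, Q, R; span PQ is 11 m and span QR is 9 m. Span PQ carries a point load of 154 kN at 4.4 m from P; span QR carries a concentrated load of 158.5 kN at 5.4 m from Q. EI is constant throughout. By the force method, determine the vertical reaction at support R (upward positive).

Release continuity at Q by inserting a hinge; the redundant is the internal moment M_Q. The primary structure is two simply-supported spans PQ and QR.
Discontinuity in slope at Q on the released structure — sum the simple-span end rotations:
  span PQ: point load 154 at a = 4.4: Pab(L + a)/(6LEI) = 1044/EI
  span QR: point load 158.5 at a = 5.4: Pab(L + b)/(6LEI) = 719/EI
  relative rotation θ_0 = (1044 + 719)/EI = 1762/EI
A unit hogging moment at Q produces rotation L₁/(3EI) + L₂/(3EI) = 6.667/EI.
Compatibility: M_Q·(L₁+L₂)/(3EI) = θ_0, giving M_Q = 264.4 kN·m (hogging).
Span QR, ΣM about R: R_Q^{QR}·9 = 570.6 + 264.4, so R_Q^{QR} = 92.77 kN and R_R = 158.5 − 92.77 = 65.73 kN.

R_R = 65.73 kN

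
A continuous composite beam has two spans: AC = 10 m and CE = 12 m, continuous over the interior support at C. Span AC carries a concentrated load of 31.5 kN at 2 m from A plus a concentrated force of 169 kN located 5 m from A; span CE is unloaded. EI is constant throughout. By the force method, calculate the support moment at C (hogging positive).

Insert a hinge at C; M_C is the redundant, and each span becomes simply supported.
Discontinuity in slope at C on the released structure — sum the simple-span end rotations:
  span AC: point load 31.5 at a = 2: Pab(L + a)/(6LEI) = 100.8/EI
  span AC: point load 169 at a = 5: Pab(L + a)/(6LEI) = 1056/EI
  relative rotation θ_0 = (1157 + 0)/EI = 1157/EI
A unit hogging moment at C produces rotation L₁/(3EI) + L₂/(3EI) = 7.333/EI.
Compatibility: M_C·(L₁+L₂)/(3EI) = θ_0, giving M_C = 157.8 kN·m (hogging).

M_C = 157.8 kN·m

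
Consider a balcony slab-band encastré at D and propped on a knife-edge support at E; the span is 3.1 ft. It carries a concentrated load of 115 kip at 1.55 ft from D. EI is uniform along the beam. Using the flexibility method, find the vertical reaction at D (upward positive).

Choose R_E as the redundant. The primary structure is the cantilever fixed at D.
Free-end deflection of the primary structure under the applied loading (downward +):
  point load 115 at a = 1.55: Pa²(3L − a)/(6EI) = 356.9/EI
Flexibility coefficient — unit upward force at E: δ_{EE} = L³/(3EI) = 9.93/EI.
Compatibility at E: δ_0 − R_E·δ_{EE} = 0, so R_E = 356.9/9.93 = 35.94 kip.
Vertical equilibrium: R_D = ΣP − R_E = 115 − 35.94 = 79.06 kip.

R_D = 79.06 kip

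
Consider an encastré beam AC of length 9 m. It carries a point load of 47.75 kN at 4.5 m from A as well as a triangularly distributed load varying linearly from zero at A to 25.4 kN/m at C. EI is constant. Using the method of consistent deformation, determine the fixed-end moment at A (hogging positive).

Take the two fixed-end moments M_A, M_C as redundants; the released structure is the simple span AC.
Simple-span end rotations at A and C under the given loads:
  at A: point load 47.75 at a = 4.5: Pab(L + b)/(6LEI) = 241.7/EI
  at C: point load 47.75 at a = 4.5: Pab(L + a)/(6LEI) = 241.7/EI
  at A: triangular load, peak 25.4: 7w₀L³/(360EI) = 360/EI
  at C: triangular load, peak 25.4: w₀L³/(45EI) = 411.5/EI
  θ_A0 = 601.8/EI,  θ_C0 = 653.2/EI
Flexibility coefficients: a unit moment at one end gives L/(3EI) there and L/(6EI) at the far end, so f₁₁ = f₂₂ = 3/EI and f₁₂ = f₂₁ = 1.5/EI.
Compatibility — zero rotation at each built-in end:
  3 M_A + 1.5 M_C = 601.8
  1.5 M_A + 3 M_C = 653.2
Solving the pair gives M_A = 122.3 kN·m and M_C = 156.6 kN·m (hogging).

M_A = 122.3 kN·m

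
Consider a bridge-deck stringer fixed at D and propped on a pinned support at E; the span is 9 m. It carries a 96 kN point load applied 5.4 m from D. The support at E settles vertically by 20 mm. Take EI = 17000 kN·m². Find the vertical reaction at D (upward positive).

R_D = 55.93 kN

Take the reaction at E as the redundant and release it; the primary structure is a cantilever fixed at D.
Downward deflection at the released point E due to the loads:
  point load 96 at a = 5.4: Pa²(3L − a)/(6EI) = 10078/EI
Tip deflection under a unit load at E: L³/(3EI) = 243/EI.
With EI = 17000 kN·m²: δ_0 = 0.59281 m and δ_{EE} = 0.014294 m/kN.
Compatibility — the beam at E must follow the support down by 0.02 m: δ_0 − R_E·δ_{EE} = 0.02, so R_E = (0.59281 − 0.02)/0.014294 = 40.07 kN.
Vertical equilibrium: R_D = ΣP − R_E = 96 − 40.07 = 55.93 kN.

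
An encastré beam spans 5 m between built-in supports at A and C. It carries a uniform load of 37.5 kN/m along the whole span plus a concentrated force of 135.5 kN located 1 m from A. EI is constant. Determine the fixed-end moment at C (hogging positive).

M_C = 99.81 kN·m

Take the two fixed-end moments M_A, M_C as redundants; the released structure is the simple span AC.
On the primary (simply-supported) span, the end slopes from the loading are:
  at A: UDL 37.5: wL³/(24EI) = 195.3/EI
  at C: UDL 37.5: wL³/(24EI) = 195.3/EI
  at A: point load 135.5 at a = 1: Pab(L + b)/(6LEI) = 162.6/EI
  at C: point load 135.5 at a = 1: Pab(L + a)/(6LEI) = 108.4/EI
  θ_A0 = 357.9/EI,  θ_C0 = 303.7/EI
Flexibility coefficients: a unit moment at one end gives L/(3EI) there and L/(6EI) at the far end, so f₁₁ = f₂₂ = 1.667/EI and f₁₂ = f₂₁ = 0.8333/EI.
Compatibility — zero rotation at each built-in end:
  1.667 M_A + 0.8333 M_C = 357.9
  0.8333 M_A + 1.667 M_C = 303.7
Solving the pair gives M_A = 164.8 kN·m and M_C = 99.81 kN·m (hogging).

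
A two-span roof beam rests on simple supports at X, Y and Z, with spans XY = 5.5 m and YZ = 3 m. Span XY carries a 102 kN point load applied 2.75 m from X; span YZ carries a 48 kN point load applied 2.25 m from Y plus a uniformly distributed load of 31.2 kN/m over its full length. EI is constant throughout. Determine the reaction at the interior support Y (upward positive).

R_Y = 154.3 kN

Release continuity at Y by inserting a hinge; the redundant is the internal moment M_Y. The primary structure is two simply-supported spans XY and YZ.
Discontinuity in slope at Y on the released structure — sum the simple-span end rotations:
  span XY: point load 102 at a = 2.75: Pab(L + a)/(6LEI) = 192.8/EI
  span YZ: point load 48 at a = 2.25: Pab(L + b)/(6LEI) = 16.88/EI
  span YZ: UDL 31.2: wL³/(24EI) = 35.1/EI
  relative rotation θ_0 = (192.8 + 51.98)/EI = 244.8/EI
A unit hogging moment at Y produces rotation L₁/(3EI) + L₂/(3EI) = 2.833/EI.
Compatibility: M_Y·(L₁+L₂)/(3EI) = θ_0, giving M_Y = 86.41 kN·m (hogging).
Span XY, ΣM about X with M_Y applied at Y: R_Y^{XY}·5.5 = 280.5 + 86.41, so R_Y^{XY} = 66.71 kN and R_X = 102 − 66.71 = 35.29 kN.
Span YZ, ΣM about Z: R_Y^{YZ}·3 = 176.4 + 86.41, so R_Y^{YZ} = 87.6 kN and R_Z = 141.6 − 87.6 = 54 kN.
R_Y = 66.71 + 87.6 = 154.3 kN.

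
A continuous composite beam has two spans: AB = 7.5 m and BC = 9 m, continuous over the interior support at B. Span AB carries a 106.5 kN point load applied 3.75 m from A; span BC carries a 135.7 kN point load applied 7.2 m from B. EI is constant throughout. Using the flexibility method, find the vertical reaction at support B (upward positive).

R_B = 112.7 kN

Insert a hinge at B; M_B is the redundant, and each span becomes simply supported.
Discontinuity in slope at B on the released structure — sum the simple-span end rotations:
  span AB: point load 106.5 at a = 3.75: Pab(L + a)/(6LEI) = 374.4/EI
  span BC: point load 135.7 at a = 7.2: Pab(L + b)/(6LEI) = 351.7/EI
  relative rotation θ_0 = (374.4 + 351.7)/EI = 726.1/EI
A unit hogging moment at B produces rotation L₁/(3EI) + L₂/(3EI) = 5.5/EI.
Slope continuity at B: θ_0 = M_B·5.5/EI, so M_B = 726.1/5.5 = 132 kN·m (hogging).
Span AB, ΣM about A with M_B applied at B: R_B^{AB}·7.5 = 399.4 + 132, so R_B^{AB} = 70.85 kN and R_A = 106.5 − 70.85 = 35.65 kN.
Span BC, ΣM about C: R_B^{BC}·9 = 244.3 + 132, so R_B^{BC} = 41.81 kN and R_C = 135.7 − 41.81 = 93.89 kN.
R_B = 70.85 + 41.81 = 112.7 kN.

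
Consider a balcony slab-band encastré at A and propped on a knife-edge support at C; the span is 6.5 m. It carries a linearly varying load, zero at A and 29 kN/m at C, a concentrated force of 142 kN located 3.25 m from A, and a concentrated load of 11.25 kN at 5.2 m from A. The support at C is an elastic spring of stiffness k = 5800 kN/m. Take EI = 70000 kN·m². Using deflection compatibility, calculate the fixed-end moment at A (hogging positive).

Release the roller at C. Primary structure: cantilever fixed at A.
Primary-structure tip deflection at C by superposition:
  triangular load, peak 29 at the free end: 11w₀L⁴/(120EI) = 4745/EI
  point load 142 at a = 3.25: Pa²(3L − a)/(6EI) = 4062/EI
  point load 11.25 at a = 5.2: Pa²(3L − a)/(6EI) = 725/EI
  δ_0 = 9532/EI
Flexibility coefficient — unit upward force at C: δ_{CC} = L³/(3EI) = 91.54/EI.
With EI = 70000 kN·m²: δ_0 = 0.13618 m and δ_{CC} = 0.001308 m/kN.
Compatibility — the spring shortens by R_C/k under the reaction it provides: δ_0 − R_C·δ_{CC} = R_C/k. With 1/k = 0.000172 m/kN, R_C = δ_0 / (δ_{CC} + 1/k) = 0.13618 / (0.001308 + 0.000172) = 92 kN.
Moment equilibrium about A: M_A = Σ(load moments about A) − R_C·L = 928.4 − 92×6.5 = 330.4 kN·m.

M_A = 330.4 kN·m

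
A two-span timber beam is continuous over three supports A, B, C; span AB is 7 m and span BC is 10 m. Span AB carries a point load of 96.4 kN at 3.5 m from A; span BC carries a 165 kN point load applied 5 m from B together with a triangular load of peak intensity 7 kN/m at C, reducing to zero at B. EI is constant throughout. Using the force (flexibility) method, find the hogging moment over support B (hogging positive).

Insert a hinge at B; M_B is the redundant, and each span becomes simply supported.
Discontinuity in slope at B on the released structure — sum the simple-span end rotations:
  span AB: point load 96.4 at a = 3.5: Pab(L + a)/(6LEI) = 295.2/EI
  span BC: point load 165 at a = 5: Pab(L + b)/(6LEI) = 1031/EI
  span BC: triangular load, peak 7: 7w₀L³/(360EI) = 136.1/EI
  relative rotation θ_0 = (295.2 + 1167)/EI = 1463/EI
A unit hogging moment at B produces rotation L₁/(3EI) + L₂/(3EI) = 5.667/EI.
Slope continuity at B: θ_0 = M_B·5.667/EI, so M_B = 1463/5.667 = 258.1 kN·m (hogging).

M_B = 258.1 kN·m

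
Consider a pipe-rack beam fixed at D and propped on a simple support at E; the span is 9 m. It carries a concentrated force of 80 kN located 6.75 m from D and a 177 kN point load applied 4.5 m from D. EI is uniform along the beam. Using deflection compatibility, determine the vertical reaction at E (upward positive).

Take the reaction at E as the redundant and release it; the primary structure is a cantilever fixed at D.
Deflection at E on the released cantilever, summing each load's contribution:
  point load 80 at a = 6.75: Pa²(3L − a)/(6EI) = 12302/EI
  point load 177 at a = 4.5: Pa²(3L − a)/(6EI) = 13441/EI
  δ_0 = 25743/EI
Flexibility coefficient — unit upward force at E: δ_{EE} = L³/(3EI) = 243/EI.
The prop prevents deflection at E: R_E = δ_0/δ_{EE} = 25743/243 = 105.9 kN.

R_E = 105.9 kN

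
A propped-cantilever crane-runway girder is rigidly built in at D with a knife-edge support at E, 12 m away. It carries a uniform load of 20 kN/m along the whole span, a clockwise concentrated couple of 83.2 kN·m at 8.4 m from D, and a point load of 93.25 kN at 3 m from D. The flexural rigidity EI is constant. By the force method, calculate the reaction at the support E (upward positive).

R_E = 107.5 kN

Release the roller at E. Primary structure: cantilever fixed at D.
Downward deflection at the released point E due to the loads:
  UDL 20: wL⁴/(8EI) = 51840/EI
  clockwise couple 83.2 at a = 8.4: M₀a(2L − a)/(2EI) = 5451/EI
  point load 93.25 at a = 3: Pa²(3L − a)/(6EI) = 4616/EI
  δ_0 = 61907/EI
Tip deflection under a unit load at E: L³/(3EI) = 576/EI.
The prop prevents deflection at E: R_E = δ_0/δ_{EE} = 61907/576 = 107.5 kN.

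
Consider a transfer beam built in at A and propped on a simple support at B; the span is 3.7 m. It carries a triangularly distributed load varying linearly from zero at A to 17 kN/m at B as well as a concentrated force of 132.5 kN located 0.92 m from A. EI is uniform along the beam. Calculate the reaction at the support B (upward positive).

R_B = 28.57 kN

Take the reaction at B as the redundant and release it; the primary structure is a cantilever fixed at A.
Primary-structure tip deflection at B by superposition:
  triangular load, peak 17 at the free end: 11w₀L⁴/(120EI) = 292.1/EI
  point load 132.5 at a = 0.92: Pa²(3L − a)/(6EI) = 190.3/EI
  δ_0 = 482.3/EI
Flexibility coefficient — unit upward force at B: δ_{BB} = L³/(3EI) = 16.88/EI.
Compatibility at B: δ_0 − R_B·δ_{BB} = 0, so R_B = 482.3/16.88 = 28.57 kN.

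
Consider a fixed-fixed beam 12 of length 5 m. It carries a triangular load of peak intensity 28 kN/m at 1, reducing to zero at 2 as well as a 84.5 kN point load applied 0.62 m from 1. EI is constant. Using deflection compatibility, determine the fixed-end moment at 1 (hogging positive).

Take the two fixed-end moments M_1, M_2 as redundants; the released structure is the simple span 12.
Simple-span end rotations at 1 and 2 under the given loads:
  at 1: triangular load, peak 28: w₀L³/(45EI) = 77.78/EI
  at 2: triangular load, peak 28: 7w₀L³/(360EI) = 68.06/EI
  at 1: point load 84.5 at a = 0.62: Pab(L + b)/(6LEI) = 71.75/EI
  at 2: point load 84.5 at a = 0.62: Pab(L + a)/(6LEI) = 42.99/EI
  θ_10 = 149.5/EI,  θ_20 = 111/EI
Flexibility coefficients: a unit moment at one end gives L/(3EI) there and L/(6EI) at the far end, so f₁₁ = f₂₂ = 1.667/EI and f₁₂ = f₂₁ = 0.8333/EI.
Compatibility — zero rotation at each built-in end:
  1.667 M_1 + 0.8333 M_2 = 149.5
  0.8333 M_1 + 1.667 M_2 = 111
Solving the pair gives M_1 = 75.2 kN·m and M_2 = 29.02 kN·m (hogging).

M_1 = 75.2 kN·m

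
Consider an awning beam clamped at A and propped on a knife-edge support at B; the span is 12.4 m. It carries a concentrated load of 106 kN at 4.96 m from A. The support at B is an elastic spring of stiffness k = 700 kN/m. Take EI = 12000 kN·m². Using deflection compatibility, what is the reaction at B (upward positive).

Choose R_B as the redundant. The primary structure is the cantilever fixed at A.
Downward deflection at the released point B due to the loads:
  point load 106 at a = 4.96: Pa²(3L − a)/(6EI) = 14012/EI
Tip deflection under a unit load at B: L³/(3EI) = 635.5/EI.
With EI = 12000 kN·m²: δ_0 = 1.1677 m and δ_{BB} = 0.052962 m/kN.
Compatibility — the spring shortens by R_B/k under the reaction it provides: δ_0 − R_B·δ_{BB} = R_B/k. With 1/k = 0.001429 m/kN, R_B = δ_0 / (δ_{BB} + 1/k) = 1.1677 / (0.052962 + 0.001429) = 21.47 kN.

R_B = 21.47 kN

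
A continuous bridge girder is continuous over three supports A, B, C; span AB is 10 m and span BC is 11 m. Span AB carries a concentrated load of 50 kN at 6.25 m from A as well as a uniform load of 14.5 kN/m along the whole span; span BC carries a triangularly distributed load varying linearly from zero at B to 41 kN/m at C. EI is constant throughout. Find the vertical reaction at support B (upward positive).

Release continuity at B by inserting a hinge; the redundant is the internal moment M_B. The primary structure is two simply-supported spans AB and BC.
Discontinuity in slope at B on the released structure — sum the simple-span end rotations:
  span AB: point load 50 at a = 6.25: Pab(L + a)/(6LEI) = 317.4/EI
  span AB: UDL 14.5: wL³/(24EI) = 604.2/EI
  span BC: triangular load, peak 41: 7w₀L³/(360EI) = 1061/EI
  relative rotation θ_0 = (921.5 + 1061)/EI = 1983/EI
A unit hogging moment at B produces rotation L₁/(3EI) + L₂/(3EI) = 7/EI.
Compatibility: M_B·(L₁+L₂)/(3EI) = θ_0, giving M_B = 283.2 kN·m (hogging).
Span AB, ΣM about A with M_B applied at B: R_B^{AB}·10 = 1038 + 283.2, so R_B^{AB} = 132.1 kN and R_A = 195 − 132.1 = 62.93 kN.
Span BC, ΣM about C: R_B^{BC}·11 = 826.8 + 283.2, so R_B^{BC} = 100.9 kN and R_C = 225.5 − 100.9 = 124.6 kN.
R_B = 132.1 + 100.9 = 233 kN.

R_B = 233 kN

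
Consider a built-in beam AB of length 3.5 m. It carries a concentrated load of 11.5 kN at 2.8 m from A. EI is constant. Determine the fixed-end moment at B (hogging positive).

Take the two fixed-end moments M_A, M_B as redundants; the released structure is the simple span AB.
Simple-span end rotations at A and B under the given loads:
  at A: point load 11.5 at a = 2.8: Pab(L + b)/(6LEI) = 4.508/EI
  at B: point load 11.5 at a = 2.8: Pab(L + a)/(6LEI) = 6.762/EI
  θ_A0 = 4.508/EI,  θ_B0 = 6.762/EI
Flexibility coefficients: a unit moment at one end gives L/(3EI) there and L/(6EI) at the far end, so f₁₁ = f₂₂ = 1.167/EI and f₁₂ = f₂₁ = 0.5833/EI.
Compatibility — zero rotation at each built-in end:
  1.167 M_A + 0.5833 M_B = 4.508
  0.5833 M_A + 1.167 M_B = 6.762
Solving the pair gives M_A = 1.288 kN·m and M_B = 5.152 kN·m (hogging).

M_B = 5.152 kN·m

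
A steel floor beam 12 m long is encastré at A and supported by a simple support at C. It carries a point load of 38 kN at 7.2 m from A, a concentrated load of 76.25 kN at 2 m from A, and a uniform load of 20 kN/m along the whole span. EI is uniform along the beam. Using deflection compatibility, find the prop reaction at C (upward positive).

R_C = 109.4 kN

Remove the prop at C; the released (primary) structure is a cantilever built in at A.
Downward deflection at the released point C due to the loads:
  point load 38 at a = 7.2: Pa²(3L − a)/(6EI) = 9456/EI
  point load 76.25 at a = 2: Pa²(3L − a)/(6EI) = 1728/EI
  UDL 20: wL⁴/(8EI) = 51840/EI
  δ_0 = 63024/EI
Flexibility coefficient — unit upward force at C: δ_{CC} = L³/(3EI) = 576/EI.
Compatibility at C: δ_0 − R_C·δ_{CC} = 0, so R_C = 63024/576 = 109.4 kN.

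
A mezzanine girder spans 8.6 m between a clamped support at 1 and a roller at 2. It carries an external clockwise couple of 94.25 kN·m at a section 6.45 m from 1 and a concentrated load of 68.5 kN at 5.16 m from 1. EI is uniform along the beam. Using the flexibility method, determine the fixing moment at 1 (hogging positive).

M_1 = 60.68 kN·m

Remove the prop at 2; the released (primary) structure is a cantilever built in at 1.
Free-end deflection of the primary structure under the applied loading (downward +):
  clockwise couple 94.25 at a = 6.45: M₀a(2L − a)/(2EI) = 3268/EI
  point load 68.5 at a = 5.16: Pa²(3L − a)/(6EI) = 6274/EI
  δ_0 = 9542/EI
Tip deflection under a unit load at 2: L³/(3EI) = 212/EI.
The prop prevents deflection at 2: R_2 = δ_0/δ_{22} = 9542/212 = 45 kN.
Moment equilibrium about 1: M_1 = Σ(load moments about 1) − R_2·L = 447.7 − 45×8.6 = 60.68 kN·m.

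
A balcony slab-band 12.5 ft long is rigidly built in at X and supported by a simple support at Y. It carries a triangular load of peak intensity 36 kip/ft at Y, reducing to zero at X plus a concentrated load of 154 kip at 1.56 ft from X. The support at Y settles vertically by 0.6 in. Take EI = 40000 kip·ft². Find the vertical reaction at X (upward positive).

Remove the prop at Y; the released (primary) structure is a cantilever built in at X.
Primary-structure tip deflection at Y by superposition:
  triangular load, peak 36 at the free end: 11w₀L⁴/(120EI) = 80566/EI
  point load 154 at a = 1.56: Pa²(3L − a)/(6EI) = 2245/EI
  δ_0 = 82811/EI
Flexibility coefficient — unit upward force at Y: δ_{YY} = L³/(3EI) = 651/EI.
With EI = 40000 kip·ft²: δ_0 = 2.0703 ft and δ_{YY} = 0.016276 ft/kip.
Compatibility — the beam at Y must follow the support down by 0.05 ft: δ_0 − R_Y·δ_{YY} = 0.05, so R_Y = (2.0703 − 0.05)/0.016276 = 124.1 kip.
Vertical equilibrium: R_X = ΣP − R_Y = 379 − 124.1 = 254.9 kip.

R_X = 254.9 kip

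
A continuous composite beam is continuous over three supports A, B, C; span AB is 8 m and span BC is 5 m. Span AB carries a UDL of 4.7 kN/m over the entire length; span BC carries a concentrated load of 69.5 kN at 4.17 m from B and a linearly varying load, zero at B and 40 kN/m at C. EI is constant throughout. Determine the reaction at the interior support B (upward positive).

Release continuity at B by inserting a hinge; the redundant is the internal moment M_B. The primary structure is two simply-supported spans AB and BC.
Discontinuity in slope at B on the released structure — sum the simple-span end rotations:
  span AB: UDL 4.7: wL³/(24EI) = 100.3/EI
  span BC: point load 69.5 at a = 4.17: Pab(L + b)/(6LEI) = 46.75/EI
  span BC: triangular load, peak 40: 7w₀L³/(360EI) = 97.22/EI
  relative rotation θ_0 = (100.3 + 144)/EI = 244.2/EI
A unit hogging moment at B produces rotation L₁/(3EI) + L₂/(3EI) = 4.333/EI.
Compatibility: M_B·(L₁+L₂)/(3EI) = θ_0, giving M_B = 56.36 kN·m (hogging).
Span AB, ΣM about A with M_B applied at B: R_B^{AB}·8 = 150.4 + 56.36, so R_B^{AB} = 25.85 kN and R_A = 37.6 − 25.85 = 11.75 kN.
Span BC, ΣM about C: R_B^{BC}·5 = 224.4 + 56.36, so R_B^{BC} = 56.14 kN and R_C = 169.5 − 56.14 = 113.4 kN.
R_B = 25.85 + 56.14 = 81.99 kN.

R_B = 81.99 kN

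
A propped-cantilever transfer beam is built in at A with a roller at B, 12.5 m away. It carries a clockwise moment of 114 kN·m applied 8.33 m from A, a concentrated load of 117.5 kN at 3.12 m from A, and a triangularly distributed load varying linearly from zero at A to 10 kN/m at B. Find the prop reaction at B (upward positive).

R_B = 56.6 kN

Remove the prop at B; the released (primary) structure is a cantilever built in at A.
Downward deflection at the released point B due to the loads:
  clockwise couple 114 at a = 8.33: M₀a(2L − a)/(2EI) = 7915/EI
  point load 117.5 at a = 3.12: Pa²(3L − a)/(6EI) = 6554/EI
  triangular load, peak 10 at the free end: 11w₀L⁴/(120EI) = 22380/EI
  δ_0 = 36849/EI
Tip deflection under a unit load at B: L³/(3EI) = 651/EI.
Compatibility at B: δ_0 − R_B·δ_{BB} = 0, so R_B = 36849/651 = 56.6 kN.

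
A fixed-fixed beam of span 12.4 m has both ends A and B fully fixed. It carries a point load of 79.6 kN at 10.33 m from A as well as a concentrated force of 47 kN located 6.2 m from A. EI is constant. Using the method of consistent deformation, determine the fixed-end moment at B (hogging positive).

Take the two fixed-end moments M_A, M_B as redundants; the released structure is the simple span AB.
On the primary (simply-supported) span, the end slopes from the loading are:
  at A: point load 79.6 at a = 10.33: Pab(L + b)/(6LEI) = 331/EI
  at B: point load 79.6 at a = 10.33: Pab(L + a)/(6LEI) = 520/EI
  at A: point load 47 at a = 6.2: Pab(L + b)/(6LEI) = 451.7/EI
  at B: point load 47 at a = 6.2: Pab(L + a)/(6LEI) = 451.7/EI
  θ_A0 = 782.7/EI,  θ_B0 = 971.7/EI
Flexibility coefficients: a unit moment at one end gives L/(3EI) there and L/(6EI) at the far end, so f₁₁ = f₂₂ = 4.133/EI and f₁₂ = f₂₁ = 2.067/EI.
Compatibility — zero rotation at each built-in end:
  4.133 M_A + 2.067 M_B = 782.7
  2.067 M_A + 4.133 M_B = 971.7
Solving the pair gives M_A = 95.76 kN·m and M_B = 187.2 kN·m (hogging).

M_B = 187.2 kN·m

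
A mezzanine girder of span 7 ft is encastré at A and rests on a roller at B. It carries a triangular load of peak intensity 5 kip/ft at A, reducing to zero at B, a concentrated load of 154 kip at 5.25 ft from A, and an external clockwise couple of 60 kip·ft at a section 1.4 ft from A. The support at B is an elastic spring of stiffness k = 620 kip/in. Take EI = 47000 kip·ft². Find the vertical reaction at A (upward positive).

R_A = 71.45 kip

Release the roller at B. Primary structure: cantilever fixed at A.
Deflection at B on the released cantilever, summing each load's contribution:
  triangular load, peak 5 at the fixed end: w₀L⁴/(30EI) = 400.2/EI
  point load 154 at a = 5.25: Pa²(3L − a)/(6EI) = 11142/EI
  clockwise couple 60 at a = 1.4: M₀a(2L − a)/(2EI) = 529.2/EI
  δ_0 = 12072/EI
Tip deflection under a unit load at B: L³/(3EI) = 114.3/EI.
With EI = 47000 kip·ft²: δ_0 = 0.25684 ft and δ_{BB} = 0.002433 ft/kip.
Compatibility — the spring shortens by R_B/k under the reaction it provides: δ_0 − R_B·δ_{BB} = R_B/k. With 1/k = 1/(620×12) ft/kip = 0.000134 ft/kip, R_B = δ_0 / (δ_{BB} + 1/k) = 0.25684 / (0.002433 + 0.000134) = 100.1 kip.
Vertical equilibrium: R_A = ΣP − R_B = 171.5 − 100.1 = 71.45 kip.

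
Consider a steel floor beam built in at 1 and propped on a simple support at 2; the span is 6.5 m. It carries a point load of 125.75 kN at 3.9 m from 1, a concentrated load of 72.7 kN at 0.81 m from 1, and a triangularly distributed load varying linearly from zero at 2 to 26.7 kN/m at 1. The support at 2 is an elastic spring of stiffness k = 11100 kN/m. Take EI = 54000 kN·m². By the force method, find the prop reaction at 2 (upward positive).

Take the reaction at 2 as the redundant and release it; the primary structure is a cantilever fixed at 1.
Downward deflection at the released point 2 due to the loads:
  point load 125.75 at a = 3.9: Pa²(3L − a)/(6EI) = 4973/EI
  point load 72.7 at a = 0.81: Pa²(3L − a)/(6EI) = 148.6/EI
  triangular load, peak 26.7 at the fixed end: w₀L⁴/(30EI) = 1589/EI
  δ_0 = 6710/EI
Flexibility coefficient — unit upward force at 2: δ_{22} = L³/(3EI) = 91.54/EI.
With EI = 54000 kN·m²: δ_0 = 0.12426 m and δ_{22} = 0.001695 m/kN.
Compatibility — the spring shortens by R_2/k under the reaction it provides: δ_0 − R_2·δ_{22} = R_2/k. With 1/k = 0.00009 m/kN, R_2 = δ_0 / (δ_{22} + 1/k) = 0.12426 / (0.001695 + 0.00009) = 69.6 kN.

R_2 = 69.6 kN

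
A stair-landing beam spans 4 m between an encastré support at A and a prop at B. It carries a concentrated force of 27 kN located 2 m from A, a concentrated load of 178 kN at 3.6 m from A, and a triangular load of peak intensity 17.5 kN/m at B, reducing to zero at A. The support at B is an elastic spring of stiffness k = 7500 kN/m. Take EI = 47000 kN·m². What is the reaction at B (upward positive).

Choose R_B as the redundant. The primary structure is the cantilever fixed at A.
Deflection at B on the released cantilever, summing each load's contribution:
  point load 27 at a = 2: Pa²(3L − a)/(6EI) = 180/EI
  point load 178 at a = 3.6: Pa²(3L − a)/(6EI) = 3230/EI
  triangular load, peak 17.5 at the free end: 11w₀L⁴/(120EI) = 410.7/EI
  δ_0 = 3820/EI
Tip deflection under a unit load at B: L³/(3EI) = 21.33/EI.
With EI = 47000 kN·m²: δ_0 = 0.081283 m and δ_{BB} = 0.000454 m/kN.
Compatibility — the spring shortens by R_B/k under the reaction it provides: δ_0 − R_B·δ_{BB} = R_B/k. With 1/k = 0.000133 m/kN, R_B = δ_0 / (δ_{BB} + 1/k) = 0.081283 / (0.000454 + 0.000133) = 138.4 kN.

R_B = 138.4 kN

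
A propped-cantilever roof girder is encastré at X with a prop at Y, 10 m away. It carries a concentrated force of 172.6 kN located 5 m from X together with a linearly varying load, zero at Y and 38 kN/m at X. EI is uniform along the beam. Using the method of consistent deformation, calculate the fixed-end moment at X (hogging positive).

Take the reaction at Y as the redundant and release it; the primary structure is a cantilever fixed at X.
Downward deflection at the released point Y due to the loads:
  point load 172.6 at a = 5: Pa²(3L − a)/(6EI) = 17979/EI
  triangular load, peak 38 at the fixed end: w₀L⁴/(30EI) = 12667/EI
  δ_0 = 30646/EI
Flexibility coefficient — unit upward force at Y: δ_{YY} = L³/(3EI) = 333.3/EI.
Compatibility at Y: δ_0 − R_Y·δ_{YY} = 0, so R_Y = 30646/333.3 = 91.94 kN.
Moment equilibrium about X: M_X = Σ(load moments about X) − R_Y·L = 1496 − 91.94×10 = 577 kN·m.

M_X = 577 kN·m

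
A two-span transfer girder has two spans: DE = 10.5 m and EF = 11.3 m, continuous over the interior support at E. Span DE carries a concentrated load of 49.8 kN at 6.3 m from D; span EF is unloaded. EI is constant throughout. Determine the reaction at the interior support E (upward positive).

Release continuity at E by inserting a hinge; the redundant is the internal moment M_E. The primary structure is two simply-supported spans DE and EF.
Rotations at E on the released spans (each span's end-slope, ×1/EI):
  span DE: point load 49.8 at a = 6.3: Pab(L + a)/(6LEI) = 351.4/EI
  relative rotation θ_0 = (351.4 + 0)/EI = 351.4/EI
A unit hogging moment at E produces rotation L₁/(3EI) + L₂/(3EI) = 7.267/EI.
Slope continuity at E: θ_0 = M_E·7.267/EI, so M_E = 351.4/7.267 = 48.36 kN·m (hogging).
Span DE, ΣM about D with M_E applied at E: R_E^{DE}·10.5 = 313.7 + 48.36, so R_E^{DE} = 34.49 kN and R_D = 49.8 − 34.49 = 15.31 kN.
Span EF, ΣM about F: R_E^{EF}·11.3 = 0 + 48.36, so R_E^{EF} = 4.279 kN and R_F = 0 − 4.279 = -4.279 kN.
R_E = 34.49 + 4.279 = 38.76 kN.

R_E = 38.76 kN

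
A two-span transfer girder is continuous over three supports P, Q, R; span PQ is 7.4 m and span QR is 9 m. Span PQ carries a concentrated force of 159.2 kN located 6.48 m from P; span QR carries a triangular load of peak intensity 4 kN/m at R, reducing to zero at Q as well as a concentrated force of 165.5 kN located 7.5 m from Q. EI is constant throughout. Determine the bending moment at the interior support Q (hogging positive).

Take M_Q as the redundant. Released structure: two simple spans PQ and QR with a hinge at Q.
Discontinuity in slope at Q on the released structure — sum the simple-span end rotations:
  span PQ: point load 159.2 at a = 6.48: Pab(L + a)/(6LEI) = 296.7/EI
  span QR: triangular load, peak 4: 7w₀L³/(360EI) = 56.7/EI
  span QR: point load 165.5 at a = 7.5: Pab(L + b)/(6LEI) = 362/EI
  relative rotation θ_0 = (296.7 + 418.7)/EI = 715.4/EI
A unit hogging moment at Q produces rotation L₁/(3EI) + L₂/(3EI) = 5.467/EI.
Compatibility: M_Q·(L₁+L₂)/(3EI) = θ_0, giving M_Q = 130.9 kN·m (hogging).

M_Q = 130.9 kN·m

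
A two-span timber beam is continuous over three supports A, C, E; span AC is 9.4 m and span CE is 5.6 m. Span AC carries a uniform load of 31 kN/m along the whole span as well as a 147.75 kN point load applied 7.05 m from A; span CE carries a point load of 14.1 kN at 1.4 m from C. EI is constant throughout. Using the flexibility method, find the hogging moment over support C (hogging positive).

M_C = 362.2 kN·m

Take M_C as the redundant. Released structure: two simple spans AC and CE with a hinge at C.
Rotations at C on the released spans (each span's end-slope, ×1/EI):
  span AC: UDL 31: wL³/(24EI) = 1073/EI
  span AC: point load 147.75 at a = 7.05: Pab(L + a)/(6LEI) = 714/EI
  span CE: point load 14.1 at a = 1.4: Pab(L + b)/(6LEI) = 24.18/EI
  relative rotation θ_0 = (1787 + 24.18)/EI = 1811/EI
A unit hogging moment at C produces rotation L₁/(3EI) + L₂/(3EI) = 5/EI.
Slope continuity at C: θ_0 = M_C·5/EI, so M_C = 1811/5 = 362.2 kN·m (hogging).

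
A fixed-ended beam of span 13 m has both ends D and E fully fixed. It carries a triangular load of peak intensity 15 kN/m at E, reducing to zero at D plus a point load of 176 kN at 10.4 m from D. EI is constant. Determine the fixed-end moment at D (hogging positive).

Take the two fixed-end moments M_D, M_E as redundants; the released structure is the simple span DE.
On the primary (simply-supported) span, the end slopes from the loading are:
  at D: triangular load, peak 15: 7w₀L³/(360EI) = 640.8/EI
  at E: triangular load, peak 15: w₀L³/(45EI) = 732.3/EI
  at D: point load 176 at a = 10.4: Pab(L + b)/(6LEI) = 951.8/EI
  at E: point load 176 at a = 10.4: Pab(L + a)/(6LEI) = 1428/EI
  θ_D0 = 1593/EI,  θ_E0 = 2160/EI
Flexibility coefficients: a unit moment at one end gives L/(3EI) there and L/(6EI) at the far end, so f₁₁ = f₂₂ = 4.333/EI and f₁₂ = f₂₁ = 2.167/EI.
Compatibility — zero rotation at each built-in end:
  4.333 M_D + 2.167 M_E = 1593
  2.167 M_D + 4.333 M_E = 2160
Solving the pair gives M_D = 157.7 kN·m and M_E = 419.6 kN·m (hogging).

M_D = 157.7 kN·m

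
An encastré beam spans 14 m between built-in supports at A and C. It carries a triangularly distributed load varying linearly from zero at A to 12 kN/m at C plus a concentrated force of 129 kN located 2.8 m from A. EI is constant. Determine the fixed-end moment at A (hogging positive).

M_A = 309.6 kN·m

Take the two fixed-end moments M_A, M_C as redundants; the released structure is the simple span AC.
Simple-span end rotations at A and C under the given loads:
  at A: triangular load, peak 12: 7w₀L³/(360EI) = 640.3/EI
  at C: triangular load, peak 12: w₀L³/(45EI) = 731.7/EI
  at A: point load 129 at a = 2.8: Pab(L + b)/(6LEI) = 1214/EI
  at C: point load 129 at a = 2.8: Pab(L + a)/(6LEI) = 809.1/EI
  θ_A0 = 1854/EI,  θ_C0 = 1541/EI
Flexibility coefficients: a unit moment at one end gives L/(3EI) there and L/(6EI) at the far end, so f₁₁ = f₂₂ = 4.667/EI and f₁₂ = f₂₁ = 2.333/EI.
Compatibility — zero rotation at each built-in end:
  4.667 M_A + 2.333 M_C = 1854
  2.333 M_A + 4.667 M_C = 1541
Solving the pair gives M_A = 309.6 kN·m and M_C = 175.4 kN·m (hogging).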